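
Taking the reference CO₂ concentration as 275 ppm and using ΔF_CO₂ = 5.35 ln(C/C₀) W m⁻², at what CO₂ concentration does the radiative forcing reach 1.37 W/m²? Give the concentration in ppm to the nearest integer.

C ≈ 355 ppm

Set 5.35 ln(C/275) = 1.37, so ln(C/275) = 1.37/5.35 = 0.25607.
Then C/275 = e^0.25607 = 1.29184, giving C = 275 × 1.29184 = 355.26 ppm.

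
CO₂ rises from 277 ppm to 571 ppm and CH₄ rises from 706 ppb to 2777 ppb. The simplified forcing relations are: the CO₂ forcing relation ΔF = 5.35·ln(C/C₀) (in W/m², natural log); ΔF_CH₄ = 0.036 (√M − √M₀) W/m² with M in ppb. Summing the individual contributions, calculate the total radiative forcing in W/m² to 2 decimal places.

CO₂: 5.35 × ln(571/277) = 5.35 × ln(2.06137) = 5.35 × 0.72337 = 3.8700 W/m².
CH₄: 0.036 × (√2777 − √706) = 0.036 × (52.6972 − 26.5707) = 0.036 × 26.1265 = 0.9406 W/m².
Total ΔF = 3.8700 + 0.9406 = 4.8106 W/m².

ΔF = 4.81 W/m²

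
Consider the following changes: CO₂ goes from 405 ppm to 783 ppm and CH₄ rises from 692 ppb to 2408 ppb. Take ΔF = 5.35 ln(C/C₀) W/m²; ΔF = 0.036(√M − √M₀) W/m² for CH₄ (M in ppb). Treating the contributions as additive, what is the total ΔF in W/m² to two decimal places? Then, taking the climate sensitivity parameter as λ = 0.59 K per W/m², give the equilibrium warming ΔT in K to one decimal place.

ΔF = 4.35 W/m²; ΔT = 2.6 K

CO₂: 5.35 × ln(783/405) = 5.35 × ln(1.93333) = 5.35 × 0.65924 = 3.5269 W/m².
CH₄: 0.036 × (√2408 − √692) = 0.036 × (49.0714 − 26.3059) = 0.036 × 22.7655 = 0.8196 W/m².
Total ΔF = 3.5269 + 0.8196 = 4.3465 W/m².
ΔT = λ ΔF = 0.59 × 4.35 = 2.5665 K.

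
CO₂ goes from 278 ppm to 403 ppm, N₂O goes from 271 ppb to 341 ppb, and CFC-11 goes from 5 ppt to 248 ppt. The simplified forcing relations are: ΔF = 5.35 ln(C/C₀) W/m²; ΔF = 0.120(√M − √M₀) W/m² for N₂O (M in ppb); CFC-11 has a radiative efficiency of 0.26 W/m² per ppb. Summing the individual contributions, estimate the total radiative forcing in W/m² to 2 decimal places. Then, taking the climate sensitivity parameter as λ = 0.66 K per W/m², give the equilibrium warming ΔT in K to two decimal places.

ΔF = 2.29 W/m²; ΔT = 1.51 K

CO₂: 5.35 × ln(403/278) = 5.35 × ln(1.44964) = 5.35 × 0.37132 = 1.9866 W/m².
N₂O: 0.120 × (√341 − √271) = 0.120 × (18.4662 − 16.4621) = 0.120 × 2.0041 = 0.2405 W/m².
CFC-11: Δ = 248 − 5 = 243 ppt = 0.243 ppb; ΔF = 0.26 × 0.243 = 0.0632 W/m².
Total ΔF = 1.9866 + 0.2405 + 0.0632 = 2.2903 W/m².
ΔT = λ ΔF = 0.66 × 2.29 = 1.5114 K.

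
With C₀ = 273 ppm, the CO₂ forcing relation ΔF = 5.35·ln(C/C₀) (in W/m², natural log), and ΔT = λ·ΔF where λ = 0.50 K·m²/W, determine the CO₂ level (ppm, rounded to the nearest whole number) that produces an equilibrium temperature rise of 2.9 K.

C ≈ 807 ppm

Required forcing: ΔF = ΔT/λ = 2.9/0.50 = 5.8000 W/m².
Then ln(C/273) = ΔF/5.35 = 5.8000/5.35 = 1.08411.
So C = 273 × e^1.08411 = 273 × 2.95681 = 807.21 ppm.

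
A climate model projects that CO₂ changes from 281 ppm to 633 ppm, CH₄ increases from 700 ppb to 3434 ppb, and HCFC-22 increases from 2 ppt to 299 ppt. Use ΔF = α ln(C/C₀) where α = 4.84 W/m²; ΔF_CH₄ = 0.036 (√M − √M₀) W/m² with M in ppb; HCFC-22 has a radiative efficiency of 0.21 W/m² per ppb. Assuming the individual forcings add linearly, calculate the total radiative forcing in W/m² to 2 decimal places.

CO₂: 4.84 × ln(633/281) = 4.84 × ln(2.25267) = 4.84 × 0.81212 = 3.9307 W/m².
CH₄: 0.036 × (√3434 − √700) = 0.036 × (58.6003 − 26.4575) = 0.036 × 32.1428 = 1.1571 W/m².
HCFC-22: Δ = 299 − 2 = 297 ppt = 0.297 ppb; ΔF = 0.21 × 0.297 = 0.0624 W/m².
Total ΔF = 3.9307 + 1.1571 + 0.0624 = 5.1502 W/m².

ΔF = 5.15 W/m²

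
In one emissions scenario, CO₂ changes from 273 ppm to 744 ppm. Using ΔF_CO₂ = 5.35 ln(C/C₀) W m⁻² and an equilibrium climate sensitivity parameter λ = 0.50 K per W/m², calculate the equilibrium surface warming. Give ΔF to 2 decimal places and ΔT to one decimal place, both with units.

CO₂: 5.35 × ln(744/273) = 5.35 × ln(2.72527) = 5.35 × 1.00257 = 5.3637 W/m².
ΔT = λ ΔF = 0.50 × 5.36 = 2.6800 K.

ΔF = 5.36 W/m²; ΔT = 2.7 K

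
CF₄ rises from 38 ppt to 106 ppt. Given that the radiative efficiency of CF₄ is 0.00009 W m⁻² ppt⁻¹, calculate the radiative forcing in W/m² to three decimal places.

CF₄: ΔF = 0.00009 × (106 − 38) = 0.00009 × 68 = 0.0061 W/m².

ΔF = 0.006 W/m²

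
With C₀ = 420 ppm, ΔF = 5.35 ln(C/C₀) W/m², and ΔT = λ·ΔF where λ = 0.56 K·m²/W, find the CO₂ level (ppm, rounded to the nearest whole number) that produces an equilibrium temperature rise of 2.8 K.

C ≈ 1069 ppm

Required forcing: ΔF = ΔT/λ = 2.8/0.56 = 5.0000 W/m².
Then ln(C/420) = ΔF/5.35 = 5.0000/5.35 = 0.93458.
So C = 420 × e^0.93458 = 420 × 2.54614 = 1069.38 ppm.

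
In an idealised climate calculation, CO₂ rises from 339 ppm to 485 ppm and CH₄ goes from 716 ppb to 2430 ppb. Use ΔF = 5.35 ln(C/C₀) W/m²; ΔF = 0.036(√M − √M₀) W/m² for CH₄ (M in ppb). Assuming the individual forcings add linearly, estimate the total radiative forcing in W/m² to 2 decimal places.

ΔF = 2.73 W/m²

CO₂: 5.35 × ln(485/339) = 5.35 × ln(1.43068) = 5.35 × 0.35815 = 1.9161 W/m².
CH₄: 0.036 × (√2430 − √716) = 0.036 × (49.2950 − 26.7582) = 0.036 × 22.5368 = 0.8113 W/m².
Total ΔF = 1.9161 + 0.8113 = 2.7274 W/m².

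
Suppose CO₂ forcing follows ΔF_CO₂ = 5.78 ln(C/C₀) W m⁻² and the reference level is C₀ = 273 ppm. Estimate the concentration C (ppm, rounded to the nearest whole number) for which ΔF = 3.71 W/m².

Set 5.78 ln(C/273) = 3.71, so ln(C/273) = 3.71/5.78 = 0.64187.
Then C/273 = e^0.64187 = 1.90003, giving C = 273 × 1.90003 = 518.71 ppm.

C ≈ 519 ppm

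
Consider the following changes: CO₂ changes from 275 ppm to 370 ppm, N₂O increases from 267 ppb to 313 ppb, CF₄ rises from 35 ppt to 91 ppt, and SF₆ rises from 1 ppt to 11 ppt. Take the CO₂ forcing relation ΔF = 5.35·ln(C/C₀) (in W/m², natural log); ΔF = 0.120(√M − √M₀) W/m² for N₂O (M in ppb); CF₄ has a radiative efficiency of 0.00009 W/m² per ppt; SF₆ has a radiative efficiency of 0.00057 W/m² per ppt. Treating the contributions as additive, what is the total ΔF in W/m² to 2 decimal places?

ΔF = 1.76 W/m²

CO₂: 5.35 × ln(370/275) = 5.35 × ln(1.34545) = 5.35 × 0.29673 = 1.5875 W/m².
N₂O: 0.120 × (√313 − √267) = 0.120 × (17.6918 − 16.3401) = 0.120 × 1.3517 = 0.1622 W/m².
CF₄: ΔF = 0.00009 × (91 − 35) = 0.00009 × 56 = 0.0050 W/m².
SF₆: ΔF = 0.00057 × (11 − 1) = 0.00057 × 10 = 0.0057 W/m².
Total ΔF = 1.5875 + 0.1622 + 0.0050 + 0.0057 = 1.7604 W/m².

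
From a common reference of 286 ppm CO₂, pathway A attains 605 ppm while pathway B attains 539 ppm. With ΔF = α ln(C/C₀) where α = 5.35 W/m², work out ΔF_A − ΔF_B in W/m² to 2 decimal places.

ΔF_A − ΔF_B = 0.62 W/m²

ΔF_A = 5.35 ln(605/286) = 5.35 × 0.74924 = 4.0084 W/m².
ΔF_B = 5.35 ln(539/286) = 5.35 × 0.63372 = 3.3904 W/m².
Difference: 4.0084 − 3.3904 = 0.6180 W/m².
(Equivalently, ΔF_A − ΔF_B = 5.35 ln(605/539) = 5.35 × 0.11551 = 0.6180 W/m².)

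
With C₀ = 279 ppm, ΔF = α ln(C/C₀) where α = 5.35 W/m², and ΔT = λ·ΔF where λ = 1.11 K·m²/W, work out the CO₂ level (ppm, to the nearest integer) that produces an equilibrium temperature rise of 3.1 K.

Required forcing: ΔF = ΔT/λ = 3.1/1.11 = 2.7928 W/m².
Then ln(C/279) = ΔF/5.35 = 2.7928/5.35 = 0.52202.
So C = 279 × e^0.52202 = 279 × 1.68543 = 470.23 ppm.

C ≈ 470 ppm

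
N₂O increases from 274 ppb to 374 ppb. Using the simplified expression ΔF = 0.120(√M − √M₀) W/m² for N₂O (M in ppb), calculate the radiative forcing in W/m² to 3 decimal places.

ΔF = 0.334 W/m²

N₂O: 0.120 × (√374 − √274) = 0.120 × (19.3391 − 16.5529) = 0.120 × 2.7862 = 0.3343 W/m².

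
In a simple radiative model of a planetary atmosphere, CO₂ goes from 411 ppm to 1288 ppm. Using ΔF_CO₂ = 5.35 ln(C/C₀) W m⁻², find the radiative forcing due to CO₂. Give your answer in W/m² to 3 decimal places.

ΔF = 6.111 W/m²

CO₂ absorption bands are partially saturated, so forcing scales with the logarithm of the concentration ratio.
CO₂: 5.35 × ln(1288/411) = 5.35 × ln(3.13382) = 5.35 × 1.14225 = 6.1110 W/m².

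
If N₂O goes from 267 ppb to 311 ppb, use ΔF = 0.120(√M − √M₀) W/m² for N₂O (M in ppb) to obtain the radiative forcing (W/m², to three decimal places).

N₂O: 0.120 × (√311 − √267) = 0.120 × (17.6352 − 16.3401) = 0.120 × 1.2951 = 0.1554 W/m².

ΔF = 0.155 W/m²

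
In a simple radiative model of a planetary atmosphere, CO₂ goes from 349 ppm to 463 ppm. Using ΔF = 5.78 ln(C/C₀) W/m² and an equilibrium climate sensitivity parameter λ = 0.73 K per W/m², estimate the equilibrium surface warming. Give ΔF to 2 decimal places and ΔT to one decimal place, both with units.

CO₂: 5.78 × ln(463/349) = 5.78 × ln(1.32665) = 5.78 × 0.28266 = 1.6338 W/m².
ΔT = λ ΔF = 0.73 × 1.63 = 1.1899 K.

ΔF = 1.63 W/m²; ΔT = 1.2 K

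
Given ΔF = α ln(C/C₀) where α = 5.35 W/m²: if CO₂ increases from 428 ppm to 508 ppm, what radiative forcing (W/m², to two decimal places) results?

ΔF = 0.92 W/m²

CO₂: 5.35 × ln(508/428) = 5.35 × ln(1.18692) = 5.35 × 0.17136 = 0.9168 W/m².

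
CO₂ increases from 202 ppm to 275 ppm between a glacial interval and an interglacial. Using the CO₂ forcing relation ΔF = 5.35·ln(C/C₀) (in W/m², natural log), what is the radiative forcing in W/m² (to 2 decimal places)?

CO₂: 5.35 × ln(275/202) = 5.35 × ln(1.36139) = 5.35 × 0.30851 = 1.6505 W/m².

ΔF = 1.65 W/m²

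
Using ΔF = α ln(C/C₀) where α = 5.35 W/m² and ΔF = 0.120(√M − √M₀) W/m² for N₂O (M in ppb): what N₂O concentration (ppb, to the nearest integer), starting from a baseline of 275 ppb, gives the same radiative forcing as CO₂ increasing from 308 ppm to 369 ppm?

M ≈ 607 ppb

CO₂ forcing: 5.35 × ln(369/308) = 5.35 × 0.180697 = 0.96673 W/m².
Set 0.120(√M − √275) = 0.96673: √M = 0.96673/0.120 + √275 = 8.0561 + 16.5831 = 24.6392.
M = (24.6392)² = 607.09 ppb.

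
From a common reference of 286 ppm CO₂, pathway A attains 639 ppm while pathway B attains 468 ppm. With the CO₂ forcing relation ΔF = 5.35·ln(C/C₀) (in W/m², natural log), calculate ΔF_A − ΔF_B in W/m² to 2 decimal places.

ΔF_A = 5.35 ln(639/286) = 5.35 × 0.80391 = 4.3009 W/m².
ΔF_B = 5.35 ln(468/286) = 5.35 × 0.49248 = 2.6348 W/m².
Difference: 4.3009 − 2.6348 = 1.6661 W/m².

ΔF_A − ΔF_B = 1.67 W/m²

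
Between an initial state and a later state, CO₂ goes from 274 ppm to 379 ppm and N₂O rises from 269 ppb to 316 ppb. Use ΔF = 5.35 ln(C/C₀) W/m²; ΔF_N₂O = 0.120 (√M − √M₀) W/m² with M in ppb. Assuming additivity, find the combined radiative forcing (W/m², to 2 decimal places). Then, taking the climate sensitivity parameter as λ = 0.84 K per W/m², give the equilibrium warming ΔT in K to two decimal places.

CO₂: 5.35 × ln(379/274) = 5.35 × ln(1.38321) = 5.35 × 0.32441 = 1.7356 W/m².
N₂O: 0.120 × (√316 − √269) = 0.120 × (17.7764 − 16.4012) = 0.120 × 1.3752 = 0.1650 W/m².
Total ΔF = 1.7356 + 0.1650 = 1.9006 W/m².
ΔT = λ ΔF = 0.84 × 1.90 = 1.5960 K.

ΔF = 1.90 W/m²; ΔT = 1.60 K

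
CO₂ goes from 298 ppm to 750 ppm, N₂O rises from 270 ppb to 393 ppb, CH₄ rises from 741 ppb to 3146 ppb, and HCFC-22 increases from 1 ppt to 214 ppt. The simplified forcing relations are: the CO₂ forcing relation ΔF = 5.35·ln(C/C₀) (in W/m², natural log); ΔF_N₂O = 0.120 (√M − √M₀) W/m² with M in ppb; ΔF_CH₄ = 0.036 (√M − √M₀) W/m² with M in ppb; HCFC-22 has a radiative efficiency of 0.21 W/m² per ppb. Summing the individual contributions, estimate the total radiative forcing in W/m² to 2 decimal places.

CO₂: 5.35 × ln(750/298) = 5.35 × ln(2.51678) = 5.35 × 0.92298 = 4.9379 W/m².
N₂O: 0.120 × (√393 − √270) = 0.120 × (19.8242 − 16.4317) = 0.120 × 3.3925 = 0.4071 W/m².
CH₄: 0.036 × (√3146 − √741) = 0.036 × (56.0892 − 27.2213) = 0.036 × 28.8679 = 1.0392 W/m².
HCFC-22: Δ = 214 − 1 = 213 ppt = 0.213 ppb; ΔF = 0.21 × 0.213 = 0.0447 W/m².
Total ΔF = 4.9379 + 0.4071 + 1.0392 + 0.0447 = 6.4289 W/m².

ΔF = 6.43 W/m²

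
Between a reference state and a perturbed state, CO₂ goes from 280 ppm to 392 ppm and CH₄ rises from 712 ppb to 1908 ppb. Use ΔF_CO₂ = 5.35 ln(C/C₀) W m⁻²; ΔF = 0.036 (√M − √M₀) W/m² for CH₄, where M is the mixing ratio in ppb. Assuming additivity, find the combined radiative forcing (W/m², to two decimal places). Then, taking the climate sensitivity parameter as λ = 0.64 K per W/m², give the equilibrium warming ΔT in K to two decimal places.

ΔF = 2.41 W/m²; ΔT = 1.54 K

CO₂: 5.35 × ln(392/280) = 5.35 × ln(1.40000) = 5.35 × 0.33647 = 1.8001 W/m².
CH₄: 0.036 × (√1908 − √712) = 0.036 × (43.6807 − 26.6833) = 0.036 × 16.9974 = 0.6119 W/m².
Total ΔF = 1.8001 + 0.6119 = 2.4120 W/m².
ΔT = λ ΔF = 0.64 × 2.41 = 1.5424 K.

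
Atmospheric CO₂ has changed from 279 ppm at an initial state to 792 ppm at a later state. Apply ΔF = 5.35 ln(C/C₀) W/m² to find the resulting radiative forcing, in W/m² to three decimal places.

ΔF = 5.582 W/m²

CO₂ absorption bands are partially saturated, so forcing scales with the logarithm of the concentration ratio.
CO₂: 5.35 × ln(792/279) = 5.35 × ln(2.83871) = 5.35 × 1.04335 = 5.5819 W/m².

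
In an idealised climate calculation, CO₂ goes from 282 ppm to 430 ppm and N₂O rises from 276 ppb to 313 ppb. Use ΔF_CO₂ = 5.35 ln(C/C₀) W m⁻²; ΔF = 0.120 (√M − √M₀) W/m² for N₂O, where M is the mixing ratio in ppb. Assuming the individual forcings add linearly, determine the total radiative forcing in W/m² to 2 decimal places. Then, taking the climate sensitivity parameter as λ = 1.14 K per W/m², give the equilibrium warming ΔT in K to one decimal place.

CO₂: 5.35 × ln(430/282) = 5.35 × ln(1.52482) = 5.35 × 0.42188 = 2.2571 W/m².
N₂O: 0.120 × (√313 − √276) = 0.120 × (17.6918 − 16.6132) = 0.120 × 1.0786 = 0.1294 W/m².
Total ΔF = 2.2571 + 0.1294 = 2.3865 W/m².
ΔT = λ ΔF = 1.14 × 2.39 = 2.7246 K.

ΔF = 2.39 W/m²; ΔT = 2.7 K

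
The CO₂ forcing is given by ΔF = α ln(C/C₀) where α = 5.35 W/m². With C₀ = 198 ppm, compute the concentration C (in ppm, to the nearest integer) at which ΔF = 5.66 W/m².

Set 5.35 ln(C/198) = 5.66, so ln(C/198) = 5.66/5.35 = 1.05794.
Then C/198 = e^1.05794 = 2.88043, giving C = 198 × 2.88043 = 570.33 ppm.

C ≈ 570 ppm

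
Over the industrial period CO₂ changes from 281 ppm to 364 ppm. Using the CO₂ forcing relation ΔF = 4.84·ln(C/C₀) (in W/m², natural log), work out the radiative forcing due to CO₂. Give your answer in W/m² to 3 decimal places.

CO₂: 4.84 × ln(364/281) = 4.84 × ln(1.29537) = 4.84 × 0.25880 = 1.2526 W/m².

ΔF = 1.253 W/m²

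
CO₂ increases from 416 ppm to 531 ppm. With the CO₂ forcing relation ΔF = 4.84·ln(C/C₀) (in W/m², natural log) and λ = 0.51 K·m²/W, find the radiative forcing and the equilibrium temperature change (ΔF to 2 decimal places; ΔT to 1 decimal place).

ΔF = 1.18 W/m²; ΔT = 0.6 K

CO₂: 4.84 × ln(531/416) = 4.84 × ln(1.27644) = 4.84 × 0.24407 = 1.1813 W/m².
ΔT = λ ΔF = 0.51 × 1.18 = 0.6018 K.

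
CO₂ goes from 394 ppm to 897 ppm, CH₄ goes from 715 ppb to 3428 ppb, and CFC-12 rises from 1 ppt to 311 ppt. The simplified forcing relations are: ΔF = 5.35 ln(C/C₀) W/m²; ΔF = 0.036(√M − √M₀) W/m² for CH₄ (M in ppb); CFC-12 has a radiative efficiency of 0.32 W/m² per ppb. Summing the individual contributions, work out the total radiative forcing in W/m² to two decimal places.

CO₂: 5.35 × ln(897/394) = 5.35 × ln(2.27665) = 5.35 × 0.82271 = 4.4015 W/m².
CH₄: 0.036 × (√3428 − √715) = 0.036 × (58.5491 − 26.7395) = 0.036 × 31.8096 = 1.1451 W/m².
CFC-12: Δ = 311 − 1 = 310 ppt = 0.310 ppb; ΔF = 0.32 × 0.310 = 0.0992 W/m².
Total ΔF = 4.4015 + 1.1451 + 0.0992 = 5.6458 W/m².

ΔF = 5.65 W/m²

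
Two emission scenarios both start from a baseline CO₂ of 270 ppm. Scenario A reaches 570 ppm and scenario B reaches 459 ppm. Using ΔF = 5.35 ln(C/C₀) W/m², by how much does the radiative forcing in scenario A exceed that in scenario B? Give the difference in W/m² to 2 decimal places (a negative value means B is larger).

ΔF_A − ΔF_B = 1.16 W/m²

ΔF_A = 5.35 ln(570/270) = 5.35 × 0.74721 = 3.9976 W/m².
ΔF_B = 5.35 ln(459/270) = 5.35 × 0.53063 = 2.8389 W/m².
Difference: 3.9976 − 2.8389 = 1.1587 W/m².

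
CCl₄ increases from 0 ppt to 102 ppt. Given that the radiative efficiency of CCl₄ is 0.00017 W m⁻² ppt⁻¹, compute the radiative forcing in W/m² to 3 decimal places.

ΔF = 0.017 W/m²

CCl₄: ΔF = 0.00017 × (102 − 0) = 0.00017 × 102 = 0.0173 W/m².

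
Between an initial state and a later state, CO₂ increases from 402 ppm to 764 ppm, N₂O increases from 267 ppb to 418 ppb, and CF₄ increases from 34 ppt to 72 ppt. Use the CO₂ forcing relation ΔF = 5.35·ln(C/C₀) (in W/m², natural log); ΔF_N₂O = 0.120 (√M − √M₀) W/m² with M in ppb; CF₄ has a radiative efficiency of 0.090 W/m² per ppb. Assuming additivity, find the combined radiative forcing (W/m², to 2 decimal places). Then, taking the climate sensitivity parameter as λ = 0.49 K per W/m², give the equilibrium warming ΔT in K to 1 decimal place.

CO₂: 5.35 × ln(764/402) = 5.35 × ln(1.90050) = 5.35 × 0.64212 = 3.4353 W/m².
N₂O: 0.120 × (√418 − √267) = 0.120 × (20.4450 − 16.3401) = 0.120 × 4.1049 = 0.4926 W/m².
CF₄: Δ = 72 − 34 = 38 ppt = 0.038 ppb; ΔF = 0.090 × 0.038 = 0.0034 W/m².
Total ΔF = 3.4353 + 0.4926 + 0.0034 = 3.9313 W/m².
ΔT = λ ΔF = 0.49 × 3.93 = 1.9257 K.

ΔF = 3.93 W/m²; ΔT = 1.9 K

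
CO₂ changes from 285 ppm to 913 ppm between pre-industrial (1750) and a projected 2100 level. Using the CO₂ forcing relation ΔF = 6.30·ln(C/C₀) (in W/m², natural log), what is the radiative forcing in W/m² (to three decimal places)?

CO₂ absorption bands are partially saturated, so forcing scales with the logarithm of the concentration ratio.
CO₂: 6.30 × ln(913/285) = 6.30 × ln(3.20351) = 6.30 × 1.16425 = 7.3348 W/m².

ΔF = 7.335 W/m²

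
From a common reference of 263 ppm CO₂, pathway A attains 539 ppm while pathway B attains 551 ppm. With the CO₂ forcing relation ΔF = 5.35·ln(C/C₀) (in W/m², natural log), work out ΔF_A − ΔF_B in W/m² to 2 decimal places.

ΔF_A − ΔF_B = -0.12 W/m²

ΔF_A = 5.35 ln(539/263) = 5.35 × 0.71756 = 3.8389 W/m².
ΔF_B = 5.35 ln(551/263) = 5.35 × 0.73958 = 3.9568 W/m².
Difference: 3.8389 − 3.9568 = -0.1179 W/m².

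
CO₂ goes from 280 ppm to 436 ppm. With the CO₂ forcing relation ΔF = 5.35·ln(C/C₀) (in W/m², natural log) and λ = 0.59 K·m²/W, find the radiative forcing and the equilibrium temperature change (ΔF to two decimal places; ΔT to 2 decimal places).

ΔF = 2.37 W/m²; ΔT = 1.40 K

CO₂: 5.35 × ln(436/280) = 5.35 × ln(1.55714) = 5.35 × 0.44285 = 2.3692 W/m².
ΔT = λ ΔF = 0.59 × 2.37 = 1.3983 K.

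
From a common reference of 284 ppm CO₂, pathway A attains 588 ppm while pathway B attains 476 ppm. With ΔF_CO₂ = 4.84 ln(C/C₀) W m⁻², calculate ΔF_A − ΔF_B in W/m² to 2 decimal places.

ΔF_A − ΔF_B = 1.02 W/m²

ΔF_A = 4.84 ln(588/284) = 4.84 × 0.72775 = 3.5223 W/m².
ΔF_B = 4.84 ln(476/284) = 4.84 × 0.51644 = 2.4996 W/m².
Difference: 3.5223 − 2.4996 = 1.0227 W/m².
(Equivalently, ΔF_A − ΔF_B = 4.84 ln(588/476) = 4.84 × 0.21131 = 1.0227 W/m².)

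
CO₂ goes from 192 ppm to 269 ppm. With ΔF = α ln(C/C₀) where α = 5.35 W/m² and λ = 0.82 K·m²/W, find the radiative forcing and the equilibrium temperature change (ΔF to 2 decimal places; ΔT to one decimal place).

ΔF = 1.80 W/m²; ΔT = 1.5 K

CO₂: 5.35 × ln(269/192) = 5.35 × ln(1.40104) = 5.35 × 0.33721 = 1.8041 W/m².
ΔT = λ ΔF = 0.82 × 1.80 = 1.4760 K.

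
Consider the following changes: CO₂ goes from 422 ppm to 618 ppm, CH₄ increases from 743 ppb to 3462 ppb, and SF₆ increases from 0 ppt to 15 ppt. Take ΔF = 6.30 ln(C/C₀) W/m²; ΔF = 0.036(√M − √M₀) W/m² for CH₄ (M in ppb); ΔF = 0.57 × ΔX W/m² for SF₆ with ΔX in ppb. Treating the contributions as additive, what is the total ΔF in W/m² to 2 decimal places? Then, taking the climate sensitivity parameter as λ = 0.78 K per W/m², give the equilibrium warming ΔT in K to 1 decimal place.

CO₂: 6.30 × ln(618/422) = 6.30 × ln(1.46445) = 6.30 × 0.38148 = 2.4033 W/m².
CH₄: 0.036 × (√3462 − √743) = 0.036 × (58.8388 − 27.2580) = 0.036 × 31.5808 = 1.1369 W/m².
SF₆: Δ = 15 − 0 = 15 ppt = 0.015 ppb; ΔF = 0.57 × 0.015 = 0.0086 W/m².
Total ΔF = 2.4033 + 1.1369 + 0.0086 = 3.5488 W/m².
ΔT = λ ΔF = 0.78 × 3.55 = 2.7690 K.

ΔF = 3.55 W/m²; ΔT = 2.8 K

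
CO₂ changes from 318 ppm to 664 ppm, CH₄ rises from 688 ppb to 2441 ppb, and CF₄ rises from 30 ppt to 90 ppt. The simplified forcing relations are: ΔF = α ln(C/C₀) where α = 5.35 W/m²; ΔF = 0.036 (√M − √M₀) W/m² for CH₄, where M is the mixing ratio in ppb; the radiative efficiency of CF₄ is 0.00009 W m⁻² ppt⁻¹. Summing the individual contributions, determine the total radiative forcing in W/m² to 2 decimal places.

ΔF = 4.78 W/m²

CO₂: 5.35 × ln(664/318) = 5.35 × ln(2.08805) = 5.35 × 0.73623 = 3.9388 W/m².
CH₄: 0.036 × (√2441 − √688) = 0.036 × (49.4065 − 26.2298) = 0.036 × 23.1767 = 0.8344 W/m².
CF₄: ΔF = 0.00009 × (90 − 30) = 0.00009 × 60 = 0.0054 W/m².
Total ΔF = 3.9388 + 0.8344 + 0.0054 = 4.7786 W/m².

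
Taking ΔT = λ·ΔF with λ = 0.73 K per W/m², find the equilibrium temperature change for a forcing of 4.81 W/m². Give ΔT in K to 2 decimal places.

ΔT = 3.51 K

ΔT = λ ΔF = 0.73 × 4.81 = 3.5113 K.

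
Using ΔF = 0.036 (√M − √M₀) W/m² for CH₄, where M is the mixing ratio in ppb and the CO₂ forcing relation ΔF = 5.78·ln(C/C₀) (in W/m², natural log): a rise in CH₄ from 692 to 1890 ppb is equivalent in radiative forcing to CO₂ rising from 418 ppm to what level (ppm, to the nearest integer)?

C ≈ 465 ppm

CH₄ forcing: 0.036 × (√1890 − √692) = 0.036 × (43.4741 − 26.3059) = 0.036 × 17.1682 = 0.61806 W/m².
Set 5.78 ln(C/418) = 0.61806: ln(C/418) = 0.61806/5.78 = 0.10693, so C = 418 × e^0.10693 = 418 × 1.11286 = 465.18 ppm.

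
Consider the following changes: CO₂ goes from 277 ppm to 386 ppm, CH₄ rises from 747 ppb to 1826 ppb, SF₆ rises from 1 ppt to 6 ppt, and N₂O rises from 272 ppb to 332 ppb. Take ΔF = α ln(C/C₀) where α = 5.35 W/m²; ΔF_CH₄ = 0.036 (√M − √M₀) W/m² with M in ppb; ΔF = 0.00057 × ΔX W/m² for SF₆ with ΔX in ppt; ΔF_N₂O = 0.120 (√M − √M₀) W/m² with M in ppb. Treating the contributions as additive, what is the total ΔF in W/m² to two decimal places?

ΔF = 2.54 W/m²

CO₂: 5.35 × ln(386/277) = 5.35 × ln(1.39350) = 5.35 × 0.33182 = 1.7752 W/m².
CH₄: 0.036 × (√1826 − √747) = 0.036 × (42.7317 − 27.3313) = 0.036 × 15.4004 = 0.5544 W/m².
SF₆: ΔF = 0.00057 × (6 − 1) = 0.00057 × 5 = 0.0029 W/m².
N₂O: 0.120 × (√332 − √272) = 0.120 × (18.2209 − 16.4924) = 0.120 × 1.7285 = 0.2074 W/m².
Total ΔF = 1.7752 + 0.5544 + 0.0029 + 0.2074 = 2.5399 W/m².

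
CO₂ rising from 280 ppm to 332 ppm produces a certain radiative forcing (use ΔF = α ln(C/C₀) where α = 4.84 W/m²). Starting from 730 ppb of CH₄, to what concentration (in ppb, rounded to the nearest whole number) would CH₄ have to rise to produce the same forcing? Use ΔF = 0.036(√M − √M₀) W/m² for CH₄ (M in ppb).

CO₂ forcing: 4.84 × ln(332/280) = 4.84 × 0.170345 = 0.82447 W/m².
Set 0.036(√M − √730) = 0.82447: √M = 0.82447/0.036 + √730 = 22.9019 + 27.0185 = 49.9204.
M = (49.9204)² = 2492.05 ppb.

M ≈ 2492 ppb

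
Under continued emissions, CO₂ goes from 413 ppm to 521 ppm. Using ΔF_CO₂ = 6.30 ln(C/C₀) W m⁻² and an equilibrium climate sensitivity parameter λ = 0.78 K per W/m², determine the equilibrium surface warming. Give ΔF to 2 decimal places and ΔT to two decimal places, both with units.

ΔF = 1.46 W/m²; ΔT = 1.14 K

CO₂: 6.30 × ln(521/413) = 6.30 × ln(1.26150) = 6.30 × 0.23230 = 1.4635 W/m².
ΔT = λ ΔF = 0.78 × 1.46 = 1.1388 K.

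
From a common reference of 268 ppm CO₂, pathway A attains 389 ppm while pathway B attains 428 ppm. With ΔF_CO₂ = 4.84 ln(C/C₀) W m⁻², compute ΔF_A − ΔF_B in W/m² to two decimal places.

ΔF_A = 4.84 ln(389/268) = 4.84 × 0.37259 = 1.8033 W/m².
ΔF_B = 4.84 ln(428/268) = 4.84 × 0.46814 = 2.2658 W/m².
Difference: 1.8033 − 2.2658 = -0.4625 W/m².

ΔF_A − ΔF_B = -0.46 W/m²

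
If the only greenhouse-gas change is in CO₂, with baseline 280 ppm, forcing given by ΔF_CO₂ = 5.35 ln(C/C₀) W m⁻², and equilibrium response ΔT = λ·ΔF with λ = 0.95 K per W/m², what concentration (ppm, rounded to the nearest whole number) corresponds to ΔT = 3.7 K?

Required forcing: ΔF = ΔT/λ = 3.7/0.95 = 3.8947 W/m².
Then ln(C/280) = ΔF/5.35 = 3.8947/5.35 = 0.72798.
So C = 280 × e^0.72798 = 280 × 2.07089 = 579.85 ppm.

C ≈ 580 ppm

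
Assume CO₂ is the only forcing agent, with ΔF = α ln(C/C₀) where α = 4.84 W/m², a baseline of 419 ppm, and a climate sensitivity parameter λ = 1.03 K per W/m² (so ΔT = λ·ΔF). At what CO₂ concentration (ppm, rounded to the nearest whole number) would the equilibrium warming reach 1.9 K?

C ≈ 613 ppm

Required forcing: ΔF = ΔT/λ = 1.9/1.03 = 1.8447 W/m².
Then ln(C/419) = ΔF/4.84 = 1.8447/4.84 = 0.38114.
So C = 419 × e^0.38114 = 419 × 1.46395 = 613.40 ppm.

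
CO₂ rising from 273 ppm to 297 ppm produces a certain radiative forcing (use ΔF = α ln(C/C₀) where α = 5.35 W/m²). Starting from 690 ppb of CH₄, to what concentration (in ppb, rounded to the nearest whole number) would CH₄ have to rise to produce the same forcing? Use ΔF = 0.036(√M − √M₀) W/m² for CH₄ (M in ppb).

M ≈ 1505 ppb

CO₂ forcing: 5.35 × ln(297/273) = 5.35 × 0.084260 = 0.45079 W/m².
Set 0.036(√M − √690) = 0.45079: √M = 0.45079/0.036 + √690 = 12.5219 + 26.2679 = 38.7898.
M = (38.7898)² = 1504.65 ppb.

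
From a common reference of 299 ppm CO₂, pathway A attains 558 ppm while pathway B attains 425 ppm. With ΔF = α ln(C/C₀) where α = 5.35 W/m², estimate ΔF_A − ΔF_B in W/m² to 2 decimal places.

ΔF_A = 5.35 ln(558/299) = 5.35 × 0.62392 = 3.3380 W/m².
ΔF_B = 5.35 ln(425/299) = 5.35 × 0.35165 = 1.8813 W/m².
Difference: 3.3380 − 1.8813 = 1.4567 W/m².

ΔF_A − ΔF_B = 1.46 W/m²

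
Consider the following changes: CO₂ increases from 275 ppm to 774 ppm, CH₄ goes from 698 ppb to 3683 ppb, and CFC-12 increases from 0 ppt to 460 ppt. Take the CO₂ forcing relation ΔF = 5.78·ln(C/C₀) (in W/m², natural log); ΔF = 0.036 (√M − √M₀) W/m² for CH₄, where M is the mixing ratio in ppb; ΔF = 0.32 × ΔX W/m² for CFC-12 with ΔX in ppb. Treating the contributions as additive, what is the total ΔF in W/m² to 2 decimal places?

ΔF = 7.36 W/m²

CO₂: 5.78 × ln(774/275) = 5.78 × ln(2.81455) = 5.78 × 1.03480 = 5.9811 W/m².
CH₄: 0.036 × (√3683 − √698) = 0.036 × (60.6877 − 26.4197) = 0.036 × 34.2680 = 1.2336 W/m².
CFC-12: Δ = 460 − 0 = 460 ppt = 0.460 ppb; ΔF = 0.32 × 0.460 = 0.1472 W/m².
Total ΔF = 5.9811 + 1.2336 + 0.1472 = 7.3619 W/m².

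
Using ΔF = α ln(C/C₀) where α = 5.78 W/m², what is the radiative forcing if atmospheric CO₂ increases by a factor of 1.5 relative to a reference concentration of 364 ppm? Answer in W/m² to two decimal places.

ΔF = 5.78 × ln(1.5) = 5.78 × 0.40547 = 2.3436 W/m².

ΔF = 2.34 W/m²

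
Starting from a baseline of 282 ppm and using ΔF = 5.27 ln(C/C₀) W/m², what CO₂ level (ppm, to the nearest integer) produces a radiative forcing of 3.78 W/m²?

Set 5.27 ln(C/282) = 3.78, so ln(C/282) = 3.78/5.27 = 0.71727.
Then C/282 = e^0.71727 = 2.04883, giving C = 282 × 2.04883 = 577.77 ppm.

C ≈ 578 ppm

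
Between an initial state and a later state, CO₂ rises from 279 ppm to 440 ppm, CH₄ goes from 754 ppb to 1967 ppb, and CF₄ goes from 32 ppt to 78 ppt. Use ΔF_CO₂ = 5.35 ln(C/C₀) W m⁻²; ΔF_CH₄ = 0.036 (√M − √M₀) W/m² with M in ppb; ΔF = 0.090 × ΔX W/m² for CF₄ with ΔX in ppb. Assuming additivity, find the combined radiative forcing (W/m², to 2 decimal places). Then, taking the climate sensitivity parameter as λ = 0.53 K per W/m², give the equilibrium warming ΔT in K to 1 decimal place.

CO₂: 5.35 × ln(440/279) = 5.35 × ln(1.57706) = 5.35 × 0.45556 = 2.4372 W/m².
CH₄: 0.036 × (√1967 − √754) = 0.036 × (44.3509 − 27.4591) = 0.036 × 16.8918 = 0.6081 W/m².
CF₄: Δ = 78 − 32 = 46 ppt = 0.046 ppb; ΔF = 0.090 × 0.046 = 0.0041 W/m².
Total ΔF = 2.4372 + 0.6081 + 0.0041 = 3.0494 W/m².
ΔT = λ ΔF = 0.53 × 3.05 = 1.6165 K.

ΔF = 3.05 W/m²; ΔT = 1.6 K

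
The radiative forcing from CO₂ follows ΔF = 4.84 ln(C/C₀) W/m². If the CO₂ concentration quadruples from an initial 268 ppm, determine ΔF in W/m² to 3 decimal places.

ΔF = 6.710 W/m²

ΔF = 4.84 × ln(4) = 4.84 × 1.38629 = 6.7096 W/m².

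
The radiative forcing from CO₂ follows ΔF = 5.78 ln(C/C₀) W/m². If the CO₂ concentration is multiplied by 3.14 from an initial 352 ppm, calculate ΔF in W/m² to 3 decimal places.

ΔF = 6.614 W/m²

Because the forcing depends only on the ratio C/C₀, the initial concentration does not enter.
ΔF = 5.78 × ln(3.14) = 5.78 × 1.14422 = 6.6136 W/m².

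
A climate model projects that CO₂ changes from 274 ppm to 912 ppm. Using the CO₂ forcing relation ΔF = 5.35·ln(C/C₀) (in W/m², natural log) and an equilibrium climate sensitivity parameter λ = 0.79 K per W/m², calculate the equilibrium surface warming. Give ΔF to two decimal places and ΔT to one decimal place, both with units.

CO₂: 5.35 × ln(912/274) = 5.35 × ln(3.32847) = 5.35 × 1.20251 = 6.4334 W/m².
ΔT = λ ΔF = 0.79 × 6.43 = 5.0797 K.

ΔF = 6.43 W/m²; ΔT = 5.1 K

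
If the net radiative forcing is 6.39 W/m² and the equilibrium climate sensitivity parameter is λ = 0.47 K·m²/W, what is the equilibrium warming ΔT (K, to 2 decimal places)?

ΔT = 3.00 K

ΔT = λ ΔF = 0.47 × 6.39 = 3.0033 K.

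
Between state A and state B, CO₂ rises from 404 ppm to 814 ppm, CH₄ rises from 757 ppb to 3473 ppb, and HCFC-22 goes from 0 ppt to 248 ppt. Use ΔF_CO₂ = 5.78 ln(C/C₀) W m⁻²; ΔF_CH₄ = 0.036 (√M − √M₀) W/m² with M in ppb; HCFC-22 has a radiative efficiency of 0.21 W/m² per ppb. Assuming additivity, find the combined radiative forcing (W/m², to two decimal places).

ΔF = 5.23 W/m²

CO₂: 5.78 × ln(814/404) = 5.78 × ln(2.01485) = 5.78 × 0.70054 = 4.0491 W/m².
CH₄: 0.036 × (√3473 − √757) = 0.036 × (58.9322 − 27.5136) = 0.036 × 31.4186 = 1.1311 W/m².
HCFC-22: Δ = 248 − 0 = 248 ppt = 0.248 ppb; ΔF = 0.21 × 0.248 = 0.0521 W/m².
Total ΔF = 4.0491 + 1.1311 + 0.0521 = 5.2323 W/m².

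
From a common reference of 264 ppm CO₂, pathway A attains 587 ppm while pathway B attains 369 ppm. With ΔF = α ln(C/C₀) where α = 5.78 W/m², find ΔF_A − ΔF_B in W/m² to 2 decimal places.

ΔF_A − ΔF_B = 2.68 W/m²

ΔF_A = 5.78 ln(587/264) = 5.78 × 0.79908 = 4.6187 W/m².
ΔF_B = 5.78 ln(369/264) = 5.78 × 0.33485 = 1.9354 W/m².
Difference: 4.6187 − 1.9354 = 2.6833 W/m².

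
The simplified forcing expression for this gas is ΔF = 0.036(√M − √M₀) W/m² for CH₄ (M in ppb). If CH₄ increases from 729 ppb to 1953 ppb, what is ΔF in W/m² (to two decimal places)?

CH₄: 0.036 × (√1953 − √729) = 0.036 × (44.1928 − 27.0000) = 0.036 × 17.1928 = 0.6189 W/m².

ΔF = 0.62 W/m²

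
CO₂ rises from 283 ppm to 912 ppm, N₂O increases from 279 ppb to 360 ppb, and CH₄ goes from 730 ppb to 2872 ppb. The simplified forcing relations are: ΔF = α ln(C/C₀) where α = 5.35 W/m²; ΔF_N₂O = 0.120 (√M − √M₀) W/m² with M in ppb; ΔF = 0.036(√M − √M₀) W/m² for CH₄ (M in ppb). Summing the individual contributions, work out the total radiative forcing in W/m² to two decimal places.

ΔF = 7.49 W/m²

CO₂: 5.35 × ln(912/283) = 5.35 × ln(3.22261) = 5.35 × 1.17019 = 6.2605 W/m².
N₂O: 0.120 × (√360 − √279) = 0.120 × (18.9737 − 16.7033) = 0.120 × 2.2704 = 0.2724 W/m².
CH₄: 0.036 × (√2872 − √730) = 0.036 × (53.5910 − 27.0185) = 0.036 × 26.5725 = 0.9566 W/m².
Total ΔF = 6.2605 + 0.2724 + 0.9566 = 7.4895 W/m².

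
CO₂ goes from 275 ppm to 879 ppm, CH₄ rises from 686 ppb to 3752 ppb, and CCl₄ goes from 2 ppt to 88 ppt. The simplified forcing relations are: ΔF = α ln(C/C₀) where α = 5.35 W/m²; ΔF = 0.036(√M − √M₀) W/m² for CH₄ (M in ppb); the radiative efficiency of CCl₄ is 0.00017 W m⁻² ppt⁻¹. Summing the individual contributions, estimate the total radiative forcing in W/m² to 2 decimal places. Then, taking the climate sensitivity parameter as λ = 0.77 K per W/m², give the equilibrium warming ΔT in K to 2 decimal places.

ΔF = 7.49 W/m²; ΔT = 5.77 K

CO₂: 5.35 × ln(879/275) = 5.35 × ln(3.19636) = 5.35 × 1.16201 = 6.2168 W/m².
CH₄: 0.036 × (√3752 − √686) = 0.036 × (61.2536 − 26.1916) = 0.036 × 35.0620 = 1.2622 W/m².
CCl₄: ΔF = 0.00017 × (88 − 2) = 0.00017 × 86 = 0.0146 W/m².
Total ΔF = 6.2168 + 1.2622 + 0.0146 = 7.4936 W/m².
ΔT = λ ΔF = 0.77 × 7.49 = 5.7673 K.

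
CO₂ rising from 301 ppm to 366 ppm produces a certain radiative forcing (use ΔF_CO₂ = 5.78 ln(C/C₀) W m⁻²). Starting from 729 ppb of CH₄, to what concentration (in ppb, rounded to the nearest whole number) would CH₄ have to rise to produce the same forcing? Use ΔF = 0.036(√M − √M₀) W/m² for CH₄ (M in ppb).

M ≈ 3410 ppb

CO₂ forcing: 5.78 × ln(366/301) = 5.78 × 0.195523 = 1.13012 W/m².
Set 0.036(√M − √729) = 1.13012: √M = 1.13012/0.036 + √729 = 31.3922 + 27.0000 = 58.3922.
M = (58.3922)² = 3409.65 ppb.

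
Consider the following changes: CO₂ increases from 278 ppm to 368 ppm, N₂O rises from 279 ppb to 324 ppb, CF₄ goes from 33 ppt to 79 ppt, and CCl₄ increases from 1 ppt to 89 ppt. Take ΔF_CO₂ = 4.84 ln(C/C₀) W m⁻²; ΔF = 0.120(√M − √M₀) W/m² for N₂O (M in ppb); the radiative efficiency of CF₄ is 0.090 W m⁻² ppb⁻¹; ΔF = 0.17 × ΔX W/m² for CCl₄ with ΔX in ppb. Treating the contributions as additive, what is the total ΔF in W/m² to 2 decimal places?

ΔF = 1.53 W/m²

CO₂: 4.84 × ln(368/278) = 4.84 × ln(1.32374) = 4.84 × 0.28046 = 1.3574 W/m².
N₂O: 0.120 × (√324 − √279) = 0.120 × (18.0000 − 16.7033) = 0.120 × 1.2967 = 0.1556 W/m².
CF₄: Δ = 79 − 33 = 46 ppt = 0.046 ppb; ΔF = 0.090 × 0.046 = 0.0041 W/m².
CCl₄: Δ = 89 − 1 = 88 ppt = 0.088 ppb; ΔF = 0.17 × 0.088 = 0.0150 W/m².
Total ΔF = 1.3574 + 0.1556 + 0.0041 + 0.0150 = 1.5321 W/m².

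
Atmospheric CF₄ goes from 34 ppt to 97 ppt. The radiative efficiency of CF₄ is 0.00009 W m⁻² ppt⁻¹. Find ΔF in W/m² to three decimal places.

ΔF = 0.006 W/m²

CF₄: ΔF = 0.00009 × (97 − 34) = 0.00009 × 63 = 0.0057 W/m².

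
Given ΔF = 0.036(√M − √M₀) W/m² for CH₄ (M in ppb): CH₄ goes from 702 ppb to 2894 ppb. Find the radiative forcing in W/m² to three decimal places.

ΔF = 0.983 W/m²

CH₄: 0.036 × (√2894 − √702) = 0.036 × (53.7959 − 26.4953) = 0.036 × 27.3006 = 0.9828 W/m².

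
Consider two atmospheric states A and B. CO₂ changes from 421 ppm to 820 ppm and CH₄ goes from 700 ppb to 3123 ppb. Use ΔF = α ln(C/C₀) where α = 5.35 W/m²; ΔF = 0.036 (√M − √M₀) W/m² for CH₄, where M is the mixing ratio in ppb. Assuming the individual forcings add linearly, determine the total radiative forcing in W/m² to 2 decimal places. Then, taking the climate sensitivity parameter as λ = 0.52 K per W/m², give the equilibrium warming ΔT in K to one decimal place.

ΔF = 4.63 W/m²; ΔT = 2.4 K

CO₂: 5.35 × ln(820/421) = 5.35 × ln(1.94774) = 5.35 × 0.66667 = 3.5667 W/m².
CH₄: 0.036 × (√3123 − √700) = 0.036 × (55.8838 − 26.4575) = 0.036 × 29.4263 = 1.0593 W/m².
Total ΔF = 3.5667 + 1.0593 = 4.6260 W/m².
ΔT = λ ΔF = 0.52 × 4.63 = 2.4076 K.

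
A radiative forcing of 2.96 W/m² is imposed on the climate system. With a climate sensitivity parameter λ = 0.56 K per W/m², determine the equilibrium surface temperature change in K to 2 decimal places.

ΔT = λ ΔF = 0.56 × 2.96 = 1.6576 K.

ΔT = 1.66 K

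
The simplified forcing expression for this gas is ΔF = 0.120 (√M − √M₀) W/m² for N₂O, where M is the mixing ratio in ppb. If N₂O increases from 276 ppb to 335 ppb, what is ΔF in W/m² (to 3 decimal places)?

N₂O: 0.120 × (√335 − √276) = 0.120 × (18.3030 − 16.6132) = 0.120 × 1.6898 = 0.2028 W/m².

ΔF = 0.203 W/m²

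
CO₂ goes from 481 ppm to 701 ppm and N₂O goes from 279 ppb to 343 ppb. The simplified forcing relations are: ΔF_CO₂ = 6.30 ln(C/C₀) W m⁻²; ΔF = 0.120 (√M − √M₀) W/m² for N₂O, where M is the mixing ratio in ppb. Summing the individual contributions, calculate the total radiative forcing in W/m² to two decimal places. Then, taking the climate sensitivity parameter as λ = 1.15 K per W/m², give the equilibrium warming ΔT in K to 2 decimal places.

ΔF = 2.59 W/m²; ΔT = 2.98 K

CO₂: 6.30 × ln(701/481) = 6.30 × ln(1.45738) = 6.30 × 0.37664 = 2.3728 W/m².
N₂O: 0.120 × (√343 − √279) = 0.120 × (18.5203 − 16.7033) = 0.120 × 1.8170 = 0.2180 W/m².
Total ΔF = 2.3728 + 0.2180 = 2.5908 W/m².
ΔT = λ ΔF = 1.15 × 2.59 = 2.9785 K.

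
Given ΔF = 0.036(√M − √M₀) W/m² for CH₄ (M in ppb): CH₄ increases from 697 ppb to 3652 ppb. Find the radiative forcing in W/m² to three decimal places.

CH₄: 0.036 × (√3652 − √697) = 0.036 × (60.4318 − 26.4008) = 0.036 × 34.0310 = 1.2251 W/m².

ΔF = 1.225 W/m²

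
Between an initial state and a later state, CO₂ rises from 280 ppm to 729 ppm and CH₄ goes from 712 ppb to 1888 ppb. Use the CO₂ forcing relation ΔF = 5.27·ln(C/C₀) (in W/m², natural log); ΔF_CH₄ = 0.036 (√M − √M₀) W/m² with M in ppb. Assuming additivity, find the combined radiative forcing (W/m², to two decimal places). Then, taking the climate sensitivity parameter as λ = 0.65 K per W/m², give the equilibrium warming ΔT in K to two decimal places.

ΔF = 5.65 W/m²; ΔT = 3.67 K

CO₂: 5.27 × ln(729/280) = 5.27 × ln(2.60357) = 5.27 × 0.95688 = 5.0428 W/m².
CH₄: 0.036 × (√1888 − √712) = 0.036 × (43.4511 − 26.6833) = 0.036 × 16.7678 = 0.6036 W/m².
Total ΔF = 5.0428 + 0.6036 = 5.6464 W/m².
ΔT = λ ΔF = 0.65 × 5.65 = 3.6725 K.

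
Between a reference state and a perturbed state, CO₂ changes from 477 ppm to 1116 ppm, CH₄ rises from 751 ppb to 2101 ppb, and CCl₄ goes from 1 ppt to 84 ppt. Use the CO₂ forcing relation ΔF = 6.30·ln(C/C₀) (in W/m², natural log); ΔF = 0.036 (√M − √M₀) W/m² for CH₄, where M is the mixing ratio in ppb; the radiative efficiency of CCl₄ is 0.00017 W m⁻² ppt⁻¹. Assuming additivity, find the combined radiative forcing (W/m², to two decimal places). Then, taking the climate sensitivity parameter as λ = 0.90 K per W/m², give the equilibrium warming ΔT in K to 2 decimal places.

ΔF = 6.03 W/m²; ΔT = 5.43 K

CO₂: 6.30 × ln(1116/477) = 6.30 × ln(2.33962) = 6.30 × 0.84999 = 5.3549 W/m².
CH₄: 0.036 × (√2101 − √751) = 0.036 × (45.8367 − 27.4044) = 0.036 × 18.4323 = 0.6636 W/m².
CCl₄: ΔF = 0.00017 × (84 − 1) = 0.00017 × 83 = 0.0141 W/m².
Total ΔF = 5.3549 + 0.6636 + 0.0141 = 6.0326 W/m².
ΔT = λ ΔF = 0.90 × 6.03 = 5.4270 K.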